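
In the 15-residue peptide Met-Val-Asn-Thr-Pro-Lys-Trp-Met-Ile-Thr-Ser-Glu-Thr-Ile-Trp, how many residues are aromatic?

2

F, W, and Y each carry an aromatic ring on the side chain.
Matching residues: Trp7, Trp15.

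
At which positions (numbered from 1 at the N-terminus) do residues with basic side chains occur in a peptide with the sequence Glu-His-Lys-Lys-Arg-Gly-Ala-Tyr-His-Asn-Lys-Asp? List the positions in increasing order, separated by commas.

The basic amino acids are Lys (K), Arg (R), and His (H).
Matching residues: His2, Lys3, Lys4, Arg5, His9, Lys11.

2, 3, 4, 5, 9, 11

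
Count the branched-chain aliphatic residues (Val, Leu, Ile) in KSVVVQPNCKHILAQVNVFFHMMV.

8

Matching residues: V3, V4, V5, I12, L13, V16, V18, V24.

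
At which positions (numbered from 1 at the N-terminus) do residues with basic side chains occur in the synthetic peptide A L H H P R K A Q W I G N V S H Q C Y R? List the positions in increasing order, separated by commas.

The basic amino acids are Lys (K), Arg (R), and His (H).
Matching residues: H3, H4, R6, K7, H16, R20.

3, 4, 6, 7, 16, 20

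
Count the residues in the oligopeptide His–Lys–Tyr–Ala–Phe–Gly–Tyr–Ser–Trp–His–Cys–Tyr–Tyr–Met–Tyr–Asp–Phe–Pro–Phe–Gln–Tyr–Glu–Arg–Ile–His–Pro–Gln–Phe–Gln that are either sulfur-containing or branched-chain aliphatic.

3

Sulfur-containing: C, M. Branched-chain aliphatic: I, L, V.
Sulfur-containing residues here: Cys11, Met14 (2).
Branched-chain aliphatic residues here: Ile24 (1).
The two groups share no amino acid, so total = 2 + 1 = 3.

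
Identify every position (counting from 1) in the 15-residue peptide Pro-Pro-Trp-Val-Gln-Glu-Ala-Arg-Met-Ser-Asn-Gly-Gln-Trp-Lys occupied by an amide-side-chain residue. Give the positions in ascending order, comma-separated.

Only N (asparagine) and Q (glutamine) carry a side-chain carboxamide.
Matching residues: Gln5, Asn11, Gln13.

5, 11, 13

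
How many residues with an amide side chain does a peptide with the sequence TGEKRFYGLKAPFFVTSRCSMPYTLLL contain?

0

The amide-side-chain residues are Asn (N) and Gln (Q).
None of the 27 residues belong to this group.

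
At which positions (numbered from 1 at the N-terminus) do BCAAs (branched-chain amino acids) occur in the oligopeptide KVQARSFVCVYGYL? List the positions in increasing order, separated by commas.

V, L, and I make up the branched-chain aliphatic group.
Matching residues: V2, V8, V10, L14.

2, 8, 10, 14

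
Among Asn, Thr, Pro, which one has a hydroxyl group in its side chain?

Serine (S), threonine (T), and tyrosine (Y) each carry a hydroxyl group on the side chain.
Of the listed options, only Thr belongs to this group.

Thr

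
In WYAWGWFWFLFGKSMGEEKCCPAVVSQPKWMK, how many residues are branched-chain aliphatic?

The BCAAs are Val, Leu, and Ile — aliphatic side chains with a branch point.
Matching residues: L10, V24, V25.

3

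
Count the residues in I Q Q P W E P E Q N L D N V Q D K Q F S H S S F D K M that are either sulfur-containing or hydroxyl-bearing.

Sulfur-containing: C, M. Hydroxyl-bearing: S, T, Y.
Sulfur-containing residues here: M27 (1).
Hydroxyl-bearing residues here: S20, S22, S23 (3).
The two groups share no amino acid, so total = 1 + 3 = 4.

4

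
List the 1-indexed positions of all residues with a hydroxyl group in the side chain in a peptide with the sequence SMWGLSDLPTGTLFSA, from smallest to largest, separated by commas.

1, 6, 10, 12, 15

The –OH-bearing residues are Ser, Thr (aliphatic alcohols), and Tyr (phenol).
Matching residues: S1, S6, T10, T12, S15.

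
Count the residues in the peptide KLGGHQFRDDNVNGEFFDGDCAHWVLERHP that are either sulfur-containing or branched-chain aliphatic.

5

Sulfur-containing: C, M. Branched-chain aliphatic: I, L, V.
Sulfur-containing residues here: C21 (1).
Branched-chain aliphatic residues here: L2, V12, V25, L26 (4).
The two groups share no amino acid, so total = 1 + 4 = 5.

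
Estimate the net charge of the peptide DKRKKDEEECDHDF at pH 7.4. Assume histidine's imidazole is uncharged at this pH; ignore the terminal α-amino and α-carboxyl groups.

-3

The side chains ionized at physiological pH are Lys/Arg (+1) and Asp/Glu (−1); with His treated as neutral, nothing else contributes.
Positive (K, R): K2, R3, K4, K5 → +4.
Negative (D, E): D1, D6, E7, E8, E9, D11, D13 → −7.
Net charge = (+4) + (−7) = −3.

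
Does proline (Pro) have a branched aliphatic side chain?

No

V, L, and I make up the branched-chain aliphatic group.
Proline is not in this group.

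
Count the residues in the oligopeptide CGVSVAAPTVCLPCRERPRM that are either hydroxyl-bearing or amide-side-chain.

2

Hydroxyl-bearing: S, T, Y. Amide-side-chain: N, Q.
Hydroxyl-bearing residues here: S4, T9 (2).
Amide-side-chain residues here: none (0).
The two groups share no amino acid, so total = 2 + 0 = 2.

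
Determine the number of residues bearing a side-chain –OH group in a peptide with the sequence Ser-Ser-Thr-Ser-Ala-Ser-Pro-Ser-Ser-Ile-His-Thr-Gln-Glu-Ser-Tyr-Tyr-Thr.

S, T, and Y are the three residues with a side-chain hydroxyl.
Matching residues: Ser1, Ser2, Thr3, Ser4, Ser6, Ser8, Ser9, Thr12, Ser15, Tyr16, Tyr17, Thr18.

12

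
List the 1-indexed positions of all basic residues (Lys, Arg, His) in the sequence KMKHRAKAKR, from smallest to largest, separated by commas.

Matching residues: K1, K3, H4, R5, K7, K9, R10.

1, 3, 4, 5, 7, 9, 10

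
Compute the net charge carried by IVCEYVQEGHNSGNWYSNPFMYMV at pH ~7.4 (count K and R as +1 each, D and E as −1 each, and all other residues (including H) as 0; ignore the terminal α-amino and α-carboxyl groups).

-2

Positive (K, R): none → +0.
Negative (D, E): E4, E8 → −2.
Net charge = (+0) + (−2) = −2.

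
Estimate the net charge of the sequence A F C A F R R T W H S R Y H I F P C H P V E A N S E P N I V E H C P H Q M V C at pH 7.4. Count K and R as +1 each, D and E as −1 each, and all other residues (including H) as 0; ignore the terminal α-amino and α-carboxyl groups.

0

Positive (K, R): R6, R7, R12 → +3.
Negative (D, E): E22, E26, E31 → −3.
Net charge = (+3) + (−3) = 0.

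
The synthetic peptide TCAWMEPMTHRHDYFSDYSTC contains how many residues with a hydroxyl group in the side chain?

Serine (S), threonine (T), and tyrosine (Y) each carry a hydroxyl group on the side chain.
Matching residues: T1, T9, Y14, S16, Y18, S19, T20.

7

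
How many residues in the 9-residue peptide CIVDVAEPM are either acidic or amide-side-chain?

Acidic: D, E. Amide-side-chain: N, Q.
Acidic residues here: D4, E7 (2).
Amide-side-chain residues here: none (0).
The two groups share no amino acid, so total = 2 + 0 = 2.

2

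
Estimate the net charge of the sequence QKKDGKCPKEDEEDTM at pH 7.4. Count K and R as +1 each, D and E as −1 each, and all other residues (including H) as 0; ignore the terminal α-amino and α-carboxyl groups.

-2

Positive (K, R): K2, K3, K6, K9 → +4.
Negative (D, E): D4, E10, D11, E12, E13, D14 → −6.
Net charge = (+4) + (−6) = −2.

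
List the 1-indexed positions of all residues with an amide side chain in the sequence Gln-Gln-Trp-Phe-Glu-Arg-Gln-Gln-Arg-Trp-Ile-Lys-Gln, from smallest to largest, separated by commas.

Asparagine (N) and glutamine (Q) have uncharged amide side chains.
Matching residues: Gln1, Gln2, Gln7, Gln8, Gln13.

1, 2, 7, 8, 13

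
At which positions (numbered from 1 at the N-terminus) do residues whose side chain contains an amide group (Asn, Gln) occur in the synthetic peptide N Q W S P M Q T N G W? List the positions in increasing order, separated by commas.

Matching residues: N1, Q2, Q7, N9.

1, 2, 7, 9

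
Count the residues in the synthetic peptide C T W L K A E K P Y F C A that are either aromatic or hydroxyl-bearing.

4

Aromatic: F, W, Y. Hydroxyl-bearing: S, T, Y.
Aromatic residues here: W3, Y10, F11 (3).
Hydroxyl-bearing residues here: T2, Y10 (2).
Y is in both groups, so the 1 Y residue must not be double-counted.
Total = 3 + 2 − 1 = 4.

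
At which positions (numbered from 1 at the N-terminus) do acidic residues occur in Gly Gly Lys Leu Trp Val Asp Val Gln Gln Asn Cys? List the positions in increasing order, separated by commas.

The acidic residues are Asp (D) and Glu (E), whose side chains end in a carboxylate group.
Matching residues: Asp7.

7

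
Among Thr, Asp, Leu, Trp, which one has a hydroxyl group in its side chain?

Thr

Serine (S), threonine (T), and tyrosine (Y) each carry a hydroxyl group on the side chain.
Of the listed options, only Thr belongs to this group.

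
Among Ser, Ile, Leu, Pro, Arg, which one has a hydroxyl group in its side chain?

S, T, and Y are the three residues with a side-chain hydroxyl.
Of the listed options, only Ser belongs to this group.

Ser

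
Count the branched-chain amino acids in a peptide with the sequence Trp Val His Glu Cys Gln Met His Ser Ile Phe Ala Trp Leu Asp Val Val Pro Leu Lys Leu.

The BCAAs are Val, Leu, and Ile — aliphatic side chains with a branch point.
Matching residues: Val2, Ile10, Leu14, Val16, Val17, Leu19, Leu21.

7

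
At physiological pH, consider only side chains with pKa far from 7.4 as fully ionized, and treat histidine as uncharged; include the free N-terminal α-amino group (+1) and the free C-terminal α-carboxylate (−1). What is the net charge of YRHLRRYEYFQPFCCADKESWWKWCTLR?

The side chains ionized at physiological pH are Lys/Arg (+1) and Asp/Glu (−1); with His treated as neutral, nothing else contributes.
Positive (K, R): R2, R5, R6, K18, K23, R28 → +6.
Negative (D, E): E8, D17, E19 → −3.
The N-terminus (+1) and C-terminus (−1) cancel.
Net charge = (+6) + (−3) = +3.

+3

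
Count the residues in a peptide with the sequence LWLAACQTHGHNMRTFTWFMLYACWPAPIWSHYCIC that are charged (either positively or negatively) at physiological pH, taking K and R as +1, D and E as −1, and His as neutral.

1

Charged side chains at pH ~7.4: K, R (positive); D, E (negative).
Matching residues: R14.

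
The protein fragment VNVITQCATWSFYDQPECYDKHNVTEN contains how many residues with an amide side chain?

5

Only N (asparagine) and Q (glutamine) carry a side-chain carboxamide.
Matching residues: N2, Q6, Q15, N23, N27.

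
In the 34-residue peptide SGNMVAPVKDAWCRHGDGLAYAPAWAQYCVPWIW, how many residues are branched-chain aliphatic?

The BCAAs are Val, Leu, and Ile — aliphatic side chains with a branch point.
Matching residues: V5, V8, L19, V30, I33.

5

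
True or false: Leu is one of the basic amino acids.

K, R, and H are the three residues with basic side chains (ε-amine, guanidinium, and imidazole respectively).
Leucine is not in this group.

False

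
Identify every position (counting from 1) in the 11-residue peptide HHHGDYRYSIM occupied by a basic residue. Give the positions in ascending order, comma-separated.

K, R, and H are the three residues with basic side chains (ε-amine, guanidinium, and imidazole respectively).
Matching residues: H1, H2, H3, R7.

1, 2, 3, 7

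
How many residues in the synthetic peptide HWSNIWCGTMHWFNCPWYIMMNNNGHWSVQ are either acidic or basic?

Acidic: D, E. Basic: H, K, R.
Acidic residues here: none (0).
Basic residues here: H1, H11, H26 (3).
The two groups share no amino acid, so total = 0 + 3 = 3.

3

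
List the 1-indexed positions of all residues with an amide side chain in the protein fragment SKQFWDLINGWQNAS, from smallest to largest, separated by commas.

Only N (asparagine) and Q (glutamine) carry a side-chain carboxamide.
Matching residues: Q3, N9, Q12, N13.

3, 9, 12, 13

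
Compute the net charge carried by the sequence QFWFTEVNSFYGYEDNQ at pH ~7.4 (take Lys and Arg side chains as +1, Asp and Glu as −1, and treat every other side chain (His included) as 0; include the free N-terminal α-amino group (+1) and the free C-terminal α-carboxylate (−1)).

-3

Positive (K, R): none → +0.
Negative (D, E): E6, E14, D15 → −3.
The N-terminus (+1) and C-terminus (−1) cancel.
Net charge = (+0) + (−3) = −3.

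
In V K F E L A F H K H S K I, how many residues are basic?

5

K, R, and H are the three residues with basic side chains (ε-amine, guanidinium, and imidazole respectively).
Matching residues: K2, H8, K9, H10, K12.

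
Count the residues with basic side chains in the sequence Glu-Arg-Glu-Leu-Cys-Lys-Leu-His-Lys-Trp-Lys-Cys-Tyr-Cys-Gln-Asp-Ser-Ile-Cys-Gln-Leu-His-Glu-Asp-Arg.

K, R, and H are the three residues with basic side chains (ε-amine, guanidinium, and imidazole respectively).
Matching residues: Arg2, Lys6, His8, Lys9, Lys11, His22, Arg25.

7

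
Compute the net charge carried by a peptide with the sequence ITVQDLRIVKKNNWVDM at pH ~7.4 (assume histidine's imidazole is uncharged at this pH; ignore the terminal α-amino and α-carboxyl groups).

At pH ~7.4 the Lys and Arg side chains are protonated (+1), the Asp and Glu side chains are deprotonated (−1), and with His taken as neutral all other side chains carry no charge.
Positive (K, R): R7, K10, K11 → +3.
Negative (D, E): D5, D16 → −2.
Net charge = (+3) + (−2) = +1.

+1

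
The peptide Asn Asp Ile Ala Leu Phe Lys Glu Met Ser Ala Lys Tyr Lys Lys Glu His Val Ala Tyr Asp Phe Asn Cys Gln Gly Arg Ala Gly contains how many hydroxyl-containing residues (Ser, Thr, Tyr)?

Matching residues: Ser10, Tyr13, Tyr20.

3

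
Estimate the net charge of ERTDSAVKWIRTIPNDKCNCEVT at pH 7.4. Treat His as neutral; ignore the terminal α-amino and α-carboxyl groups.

At pH ~7.4 the Lys and Arg side chains are protonated (+1), the Asp and Glu side chains are deprotonated (−1), and with His taken as neutral all other side chains carry no charge.
Positive (K, R): R2, K8, R11, K17 → +4.
Negative (D, E): E1, D4, D16, E21 → −4.
Net charge = (+4) + (−4) = 0.

0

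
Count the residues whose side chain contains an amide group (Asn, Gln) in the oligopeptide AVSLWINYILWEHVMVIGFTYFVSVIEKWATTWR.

Matching residues: N7.

1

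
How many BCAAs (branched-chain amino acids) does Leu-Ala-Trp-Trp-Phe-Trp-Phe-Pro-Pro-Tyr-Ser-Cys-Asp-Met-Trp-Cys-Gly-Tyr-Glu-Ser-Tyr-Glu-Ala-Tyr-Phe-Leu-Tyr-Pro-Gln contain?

2

V, L, and I make up the branched-chain aliphatic group.
Matching residues: Leu1, Leu26.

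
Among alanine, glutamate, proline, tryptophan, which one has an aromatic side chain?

F, W, and Y each carry an aromatic ring on the side chain.
Of the listed options, only tryptophan belongs to this group.

tryptophan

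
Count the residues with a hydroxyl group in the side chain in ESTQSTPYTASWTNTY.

Serine (S), threonine (T), and tyrosine (Y) each carry a hydroxyl group on the side chain.
Matching residues: S2, T3, S5, T6, Y8, T9, S11, T13, T15, Y16.

10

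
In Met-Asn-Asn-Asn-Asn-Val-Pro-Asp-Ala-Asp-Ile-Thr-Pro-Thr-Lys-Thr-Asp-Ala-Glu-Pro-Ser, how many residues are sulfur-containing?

Only Cys (C) and Met (M) have a sulfur atom in the side chain.
Matching residues: Met1.

1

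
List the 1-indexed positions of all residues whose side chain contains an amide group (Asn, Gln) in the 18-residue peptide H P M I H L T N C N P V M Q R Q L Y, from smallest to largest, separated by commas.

8, 10, 14, 16

Matching residues: N8, N10, Q14, Q16.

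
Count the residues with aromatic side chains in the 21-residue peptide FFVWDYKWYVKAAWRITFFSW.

F, W, and Y each carry an aromatic ring on the side chain.
Matching residues: F1, F2, W4, Y6, W8, Y9, W14, F18, F19, W21.

10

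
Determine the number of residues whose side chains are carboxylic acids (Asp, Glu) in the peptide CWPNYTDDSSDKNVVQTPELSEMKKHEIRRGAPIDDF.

Matching residues: D7, D8, D11, E19, E22, E27, D35, D36.

8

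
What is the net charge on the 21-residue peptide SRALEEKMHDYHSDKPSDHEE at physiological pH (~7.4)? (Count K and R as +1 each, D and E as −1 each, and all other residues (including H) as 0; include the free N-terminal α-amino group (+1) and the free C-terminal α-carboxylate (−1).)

Positive (K, R): R2, K7, K15 → +3.
Negative (D, E): E5, E6, D10, D14, D18, E20, E21 → −7.
The N-terminus (+1) and C-terminus (−1) cancel.
Net charge = (+3) + (−7) = −4.

-4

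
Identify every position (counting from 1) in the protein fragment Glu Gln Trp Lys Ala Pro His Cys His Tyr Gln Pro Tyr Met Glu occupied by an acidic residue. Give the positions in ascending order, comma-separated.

1, 15

The acidic residues are Asp (D) and Glu (E), whose side chains end in a carboxylate group.
Matching residues: Glu1, Glu15.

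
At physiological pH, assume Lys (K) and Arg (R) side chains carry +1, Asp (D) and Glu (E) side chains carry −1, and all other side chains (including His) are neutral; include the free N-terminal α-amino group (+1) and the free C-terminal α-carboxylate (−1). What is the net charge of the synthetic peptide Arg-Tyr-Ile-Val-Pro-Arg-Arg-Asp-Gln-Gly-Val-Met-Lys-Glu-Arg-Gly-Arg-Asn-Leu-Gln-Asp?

+3

Positive (K, R): Arg1, Arg6, Arg7, Lys13, Arg15, Arg17 → +6.
Negative (D, E): Asp8, Glu14, Asp21 → −3.
The N-terminus (+1) and C-terminus (−1) cancel.
Net charge = (+6) + (−3) = +3.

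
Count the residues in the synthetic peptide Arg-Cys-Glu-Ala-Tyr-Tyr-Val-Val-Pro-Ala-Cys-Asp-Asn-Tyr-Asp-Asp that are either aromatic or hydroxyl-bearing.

3

Aromatic: F, W, Y. Hydroxyl-bearing: S, T, Y.
Aromatic residues here: Tyr5, Tyr6, Tyr14 (3).
Hydroxyl-bearing residues here: Tyr5, Tyr6, Tyr14 (3).
Y is in both groups, so the 3 Y residues must not be double-counted.
Total = 3 + 3 − 3 = 3.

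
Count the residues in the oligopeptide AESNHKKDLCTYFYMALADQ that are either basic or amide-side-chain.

Basic: H, K, R. Amide-side-chain: N, Q.
Basic residues here: H5, K6, K7 (3).
Amide-side-chain residues here: N4, Q20 (2).
The two groups share no amino acid, so total = 3 + 2 = 5.

5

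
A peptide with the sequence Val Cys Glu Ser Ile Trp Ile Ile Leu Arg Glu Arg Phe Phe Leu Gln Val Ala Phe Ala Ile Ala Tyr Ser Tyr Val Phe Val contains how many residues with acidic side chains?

2

The acidic residues are Asp (D) and Glu (E), whose side chains end in a carboxylate group.
Matching residues: Glu3, Glu11.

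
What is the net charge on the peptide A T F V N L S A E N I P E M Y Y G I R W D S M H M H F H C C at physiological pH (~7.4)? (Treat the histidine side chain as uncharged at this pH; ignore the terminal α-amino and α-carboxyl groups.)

-2

The side chains ionized at physiological pH are Lys/Arg (+1) and Asp/Glu (−1); with His treated as neutral, nothing else contributes.
Positive (K, R): R19 → +1.
Negative (D, E): E9, E13, D21 → −3.
Net charge = (+1) + (−3) = −2.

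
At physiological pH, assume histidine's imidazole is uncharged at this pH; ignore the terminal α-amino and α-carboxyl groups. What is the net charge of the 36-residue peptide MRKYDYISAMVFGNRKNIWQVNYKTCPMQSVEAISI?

The side chains ionized at physiological pH are Lys/Arg (+1) and Asp/Glu (−1); with His treated as neutral, nothing else contributes.
Positive (K, R): R2, K3, R15, K16, K24 → +5.
Negative (D, E): D5, E32 → −2.
Net charge = (+5) + (−2) = +3.

+3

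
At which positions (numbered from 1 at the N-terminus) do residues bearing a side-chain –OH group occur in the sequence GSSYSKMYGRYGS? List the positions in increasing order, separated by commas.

2, 3, 4, 5, 8, 11, 13

Serine (S), threonine (T), and tyrosine (Y) each carry a hydroxyl group on the side chain.
Matching residues: S2, S3, Y4, S5, Y8, Y11, S13.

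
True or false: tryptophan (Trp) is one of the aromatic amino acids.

True

The aromatic amino acids are Phe (F, benzyl), Trp (W, indole), and Tyr (Y, phenol).
Tryptophan is in this group.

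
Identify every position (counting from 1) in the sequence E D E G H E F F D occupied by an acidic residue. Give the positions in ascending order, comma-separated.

1, 2, 3, 6, 9

Only D (aspartate) and E (glutamate) carry a side-chain carboxylic acid.
Matching residues: E1, D2, E3, E6, D9.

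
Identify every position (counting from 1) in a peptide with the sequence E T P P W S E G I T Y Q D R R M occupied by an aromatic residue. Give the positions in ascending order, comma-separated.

The aromatic amino acids are Phe (F, benzyl), Trp (W, indole), and Tyr (Y, phenol).
Matching residues: W5, Y11.

5, 11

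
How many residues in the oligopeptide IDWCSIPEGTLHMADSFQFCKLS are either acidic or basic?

Acidic: D, E. Basic: H, K, R.
Acidic residues here: D2, E8, D15 (3).
Basic residues here: H12, K21 (2).
The two groups share no amino acid, so total = 3 + 2 = 5.

5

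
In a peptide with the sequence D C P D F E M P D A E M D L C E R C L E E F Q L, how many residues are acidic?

9

Aspartate (D) and glutamate (E) have carboxylic-acid side chains and are the acidic amino acids.
Matching residues: D1, D4, E6, D9, E11, D13, E16, E20, E21.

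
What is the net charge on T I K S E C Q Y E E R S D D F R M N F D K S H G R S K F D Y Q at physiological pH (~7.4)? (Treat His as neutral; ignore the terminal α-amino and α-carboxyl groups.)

At pH ~7.4 the Lys and Arg side chains are protonated (+1), the Asp and Glu side chains are deprotonated (−1), and with His taken as neutral all other side chains carry no charge.
Positive (K, R): K3, R11, R16, K21, R25, K27 → +6.
Negative (D, E): E5, E9, E10, D13, D14, D20, D29 → −7.
Net charge = (+6) + (−7) = −1.

-1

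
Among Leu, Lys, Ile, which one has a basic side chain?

Lys

K, R, and H are the three residues with basic side chains (ε-amine, guanidinium, and imidazole respectively).
Of the listed options, only Lys belongs to this group.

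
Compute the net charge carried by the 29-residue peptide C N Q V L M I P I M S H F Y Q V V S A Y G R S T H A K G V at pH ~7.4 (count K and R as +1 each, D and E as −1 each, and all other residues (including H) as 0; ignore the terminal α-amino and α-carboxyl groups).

Positive (K, R): R22, K27 → +2.
Negative (D, E): none → −0.
Net charge = (+2) + (−0) = +2.

+2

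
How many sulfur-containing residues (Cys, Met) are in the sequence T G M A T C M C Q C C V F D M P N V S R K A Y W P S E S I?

Matching residues: M3, C6, M7, C8, C10, C11, M15.

7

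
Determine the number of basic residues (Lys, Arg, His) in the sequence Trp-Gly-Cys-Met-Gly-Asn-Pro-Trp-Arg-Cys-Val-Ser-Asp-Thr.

Matching residues: Arg9.

1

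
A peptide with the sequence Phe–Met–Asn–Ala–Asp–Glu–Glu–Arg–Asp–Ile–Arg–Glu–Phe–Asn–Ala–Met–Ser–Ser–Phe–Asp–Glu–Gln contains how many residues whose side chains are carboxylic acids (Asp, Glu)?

Matching residues: Asp5, Glu6, Glu7, Asp9, Glu12, Asp20, Glu21.

7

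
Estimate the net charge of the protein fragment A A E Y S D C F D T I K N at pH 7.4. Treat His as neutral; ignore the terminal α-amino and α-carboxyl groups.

-2

At pH ~7.4 the Lys and Arg side chains are protonated (+1), the Asp and Glu side chains are deprotonated (−1), and with His taken as neutral all other side chains carry no charge.
Positive (K, R): K12 → +1.
Negative (D, E): E3, D6, D9 → −3.
Net charge = (+1) + (−3) = −2.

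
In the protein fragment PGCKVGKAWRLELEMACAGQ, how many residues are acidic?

2

The acidic residues are Asp (D) and Glu (E), whose side chains end in a carboxylate group.
Matching residues: E12, E14.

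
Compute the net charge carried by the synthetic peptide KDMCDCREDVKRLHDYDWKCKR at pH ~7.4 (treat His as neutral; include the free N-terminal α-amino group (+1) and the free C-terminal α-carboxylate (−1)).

Near pH 7.4, K and R contribute +1 each, D and E contribute −1 each, and every other side chain (His included, as stated) is uncharged.
Positive (K, R): K1, R7, K11, R12, K19, K21, R22 → +7.
Negative (D, E): D2, D5, E8, D9, D15, D17 → −6.
The N-terminus (+1) and C-terminus (−1) cancel.
Net charge = (+7) + (−6) = +1.

+1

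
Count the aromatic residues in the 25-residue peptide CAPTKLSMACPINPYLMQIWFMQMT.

F, W, and Y each carry an aromatic ring on the side chain.
Matching residues: Y15, W20, F21.

3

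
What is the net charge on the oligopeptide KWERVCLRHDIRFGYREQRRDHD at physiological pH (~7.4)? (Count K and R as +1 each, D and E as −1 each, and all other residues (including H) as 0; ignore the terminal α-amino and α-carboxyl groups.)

+2

Positive (K, R): K1, R4, R8, R12, R16, R19, R20 → +7.
Negative (D, E): E3, D10, E17, D21, D23 → −5.
Net charge = (+7) + (−5) = +2.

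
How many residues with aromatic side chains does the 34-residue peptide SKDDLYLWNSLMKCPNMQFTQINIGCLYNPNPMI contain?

4

Phenylalanine (F), tryptophan (W), and tyrosine (Y) have aromatic ring side chains.
Matching residues: Y6, W8, F19, Y28.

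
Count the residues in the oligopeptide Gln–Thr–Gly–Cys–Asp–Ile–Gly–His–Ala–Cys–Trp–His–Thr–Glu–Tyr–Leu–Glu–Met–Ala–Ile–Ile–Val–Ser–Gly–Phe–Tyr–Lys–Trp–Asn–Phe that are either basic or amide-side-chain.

5

Basic: H, K, R. Amide-side-chain: N, Q.
Basic residues here: His8, His12, Lys27 (3).
Amide-side-chain residues here: Gln1, Asn29 (2).
The two groups share no amino acid, so total = 3 + 2 = 5.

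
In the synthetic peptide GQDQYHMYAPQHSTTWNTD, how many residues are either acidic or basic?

4

Acidic: D, E. Basic: H, K, R.
Acidic residues here: D3, D19 (2).
Basic residues here: H6, H12 (2).
The two groups share no amino acid, so total = 2 + 2 = 4.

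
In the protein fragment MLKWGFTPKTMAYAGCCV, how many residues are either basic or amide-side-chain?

Basic: H, K, R. Amide-side-chain: N, Q.
Basic residues here: K3, K9 (2).
Amide-side-chain residues here: none (0).
The two groups share no amino acid, so total = 2 + 0 = 2.

2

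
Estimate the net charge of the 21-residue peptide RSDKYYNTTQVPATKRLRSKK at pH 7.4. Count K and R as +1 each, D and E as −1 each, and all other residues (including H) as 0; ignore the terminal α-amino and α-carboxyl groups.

Positive (K, R): R1, K4, K15, R16, R18, K20, K21 → +7.
Negative (D, E): D3 → −1.
Net charge = (+7) + (−1) = +6.

+6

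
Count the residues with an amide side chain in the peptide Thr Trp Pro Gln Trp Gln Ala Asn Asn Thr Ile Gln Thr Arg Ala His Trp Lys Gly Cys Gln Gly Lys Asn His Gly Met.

7

Only N (asparagine) and Q (glutamine) carry a side-chain carboxamide.
Matching residues: Gln4, Gln6, Asn8, Asn9, Gln12, Gln21, Asn24.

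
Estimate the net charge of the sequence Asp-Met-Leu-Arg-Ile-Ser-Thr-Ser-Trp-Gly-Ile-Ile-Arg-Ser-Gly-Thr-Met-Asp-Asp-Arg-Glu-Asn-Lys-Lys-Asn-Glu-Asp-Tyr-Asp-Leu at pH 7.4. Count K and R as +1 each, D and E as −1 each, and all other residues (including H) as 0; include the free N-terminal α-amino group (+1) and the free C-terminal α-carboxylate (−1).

-2

Positive (K, R): Arg4, Arg13, Arg20, Lys23, Lys24 → +5.
Negative (D, E): Asp1, Asp18, Asp19, Glu21, Glu26, Asp27, Asp29 → −7.
The N-terminus (+1) and C-terminus (−1) cancel.
Net charge = (+5) + (−7) = −2.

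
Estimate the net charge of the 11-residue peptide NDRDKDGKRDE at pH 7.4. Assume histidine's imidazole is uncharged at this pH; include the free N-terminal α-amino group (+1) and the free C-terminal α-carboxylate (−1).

-1

Near pH 7.4, K and R contribute +1 each, D and E contribute −1 each, and every other side chain (His included, as stated) is uncharged.
Positive (K, R): R3, K5, K8, R9 → +4.
Negative (D, E): D2, D4, D6, D10, E11 → −5.
The N-terminus (+1) and C-terminus (−1) cancel.
Net charge = (+4) + (−5) = −1.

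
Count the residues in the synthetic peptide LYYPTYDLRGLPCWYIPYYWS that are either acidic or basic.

2

Acidic: D, E. Basic: H, K, R.
Acidic residues here: D7 (1).
Basic residues here: R9 (1).
The two groups share no amino acid, so total = 1 + 1 = 2.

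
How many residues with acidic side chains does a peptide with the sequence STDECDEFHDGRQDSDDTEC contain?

Aspartate (D) and glutamate (E) have carboxylic-acid side chains and are the acidic amino acids.
Matching residues: D3, E4, D6, E7, D10, D14, D16, D17, E19.

9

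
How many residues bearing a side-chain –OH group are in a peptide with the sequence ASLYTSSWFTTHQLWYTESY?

S, T, and Y are the three residues with a side-chain hydroxyl.
Matching residues: S2, Y4, T5, S6, S7, T10, T11, Y16, T17, S19, Y20.

11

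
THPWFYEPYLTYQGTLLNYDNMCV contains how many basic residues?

The basic amino acids are Lys (K), Arg (R), and His (H).
Matching residues: H2.

1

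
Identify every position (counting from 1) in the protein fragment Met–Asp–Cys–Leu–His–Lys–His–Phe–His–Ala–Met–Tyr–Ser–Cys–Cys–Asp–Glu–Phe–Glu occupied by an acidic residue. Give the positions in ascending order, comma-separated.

2, 16, 17, 19

Only D (aspartate) and E (glutamate) carry a side-chain carboxylic acid.
Matching residues: Asp2, Asp16, Glu17, Glu19.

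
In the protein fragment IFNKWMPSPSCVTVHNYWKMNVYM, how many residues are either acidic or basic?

3

Acidic: D, E. Basic: H, K, R.
Acidic residues here: none (0).
Basic residues here: K4, H15, K19 (3).
The two groups share no amino acid, so total = 0 + 3 = 3.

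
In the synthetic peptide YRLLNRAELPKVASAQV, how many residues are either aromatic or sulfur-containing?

1

Aromatic: F, W, Y. Sulfur-containing: C, M.
Aromatic residues here: Y1 (1).
Sulfur-containing residues here: none (0).
The two groups share no amino acid, so total = 1 + 0 = 1.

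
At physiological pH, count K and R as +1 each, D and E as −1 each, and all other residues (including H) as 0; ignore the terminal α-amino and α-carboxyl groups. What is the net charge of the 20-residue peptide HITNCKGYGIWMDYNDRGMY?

Positive (K, R): K6, R17 → +2.
Negative (D, E): D13, D16 → −2.
Net charge = (+2) + (−2) = 0.

0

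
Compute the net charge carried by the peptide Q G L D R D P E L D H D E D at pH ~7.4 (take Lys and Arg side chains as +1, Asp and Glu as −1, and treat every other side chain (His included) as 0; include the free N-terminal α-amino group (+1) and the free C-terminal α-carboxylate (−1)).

Positive (K, R): R5 → +1.
Negative (D, E): D4, D6, E8, D10, D12, E13, D14 → −7.
The N-terminus (+1) and C-terminus (−1) cancel.
Net charge = (+1) + (−7) = −6.

-6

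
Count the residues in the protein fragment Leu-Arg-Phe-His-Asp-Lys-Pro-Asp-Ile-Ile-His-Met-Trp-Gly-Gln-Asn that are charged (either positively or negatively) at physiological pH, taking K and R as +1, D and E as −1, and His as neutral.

4

Charged side chains at pH ~7.4: K, R (positive); D, E (negative).
Matching residues: Arg2, Asp5, Lys6, Asp8.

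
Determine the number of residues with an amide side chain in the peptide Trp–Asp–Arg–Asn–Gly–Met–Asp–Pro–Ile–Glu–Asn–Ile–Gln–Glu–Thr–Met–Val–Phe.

Asparagine (N) and glutamine (Q) have uncharged amide side chains.
Matching residues: Asn4, Asn11, Gln13.

3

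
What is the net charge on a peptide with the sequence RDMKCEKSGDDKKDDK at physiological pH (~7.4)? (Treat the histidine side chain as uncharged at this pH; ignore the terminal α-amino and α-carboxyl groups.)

At pH ~7.4 the Lys and Arg side chains are protonated (+1), the Asp and Glu side chains are deprotonated (−1), and with His taken as neutral all other side chains carry no charge.
Positive (K, R): R1, K4, K7, K12, K13, K16 → +6.
Negative (D, E): D2, E6, D10, D11, D14, D15 → −6.
Net charge = (+6) + (−6) = 0.

0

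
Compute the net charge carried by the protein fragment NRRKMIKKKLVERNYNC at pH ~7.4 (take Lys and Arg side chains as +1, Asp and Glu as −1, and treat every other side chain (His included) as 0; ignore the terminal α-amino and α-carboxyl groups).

+6

Positive (K, R): R2, R3, K4, K7, K8, K9, R13 → +7.
Negative (D, E): E12 → −1.
Net charge = (+7) + (−1) = +6.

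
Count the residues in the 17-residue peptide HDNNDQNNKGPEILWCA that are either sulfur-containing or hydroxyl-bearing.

Sulfur-containing: C, M. Hydroxyl-bearing: S, T, Y.
Sulfur-containing residues here: C16 (1).
Hydroxyl-bearing residues here: none (0).
The two groups share no amino acid, so total = 1 + 0 = 1.

1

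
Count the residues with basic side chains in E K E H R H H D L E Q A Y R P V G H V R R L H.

10

Lysine (K), arginine (R), and histidine (H) have basic, nitrogen-containing side chains.
Matching residues: K2, H4, R5, H6, H7, R14, H18, R20, R21, H23.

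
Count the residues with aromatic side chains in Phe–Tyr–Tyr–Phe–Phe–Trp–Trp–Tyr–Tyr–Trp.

The aromatic amino acids are Phe (F, benzyl), Trp (W, indole), and Tyr (Y, phenol).
Matching residues: Phe1, Tyr2, Tyr3, Phe4, Phe5, Trp6, Trp7, Tyr8, Tyr9, Trp10.

10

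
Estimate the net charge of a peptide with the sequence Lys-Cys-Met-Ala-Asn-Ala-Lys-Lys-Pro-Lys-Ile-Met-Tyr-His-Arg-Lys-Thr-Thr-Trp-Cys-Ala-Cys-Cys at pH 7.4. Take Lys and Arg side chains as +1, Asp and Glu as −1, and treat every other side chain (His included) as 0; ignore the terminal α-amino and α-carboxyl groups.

+6

Positive (K, R): Lys1, Lys7, Lys8, Lys10, Arg15, Lys16 → +6.
Negative (D, E): none → −0.
Net charge = (+6) + (−0) = +6.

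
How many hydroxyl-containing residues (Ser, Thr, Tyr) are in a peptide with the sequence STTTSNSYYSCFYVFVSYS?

13

Matching residues: S1, T2, T3, T4, S5, S7, Y8, Y9, S10, Y13, S17, Y18, S19.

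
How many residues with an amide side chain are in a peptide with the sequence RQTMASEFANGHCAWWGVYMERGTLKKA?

Only N (asparagine) and Q (glutamine) carry a side-chain carboxamide.
Matching residues: Q2, N10.

2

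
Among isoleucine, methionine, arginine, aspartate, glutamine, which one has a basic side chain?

arginine

The basic amino acids are Lys (K), Arg (R), and His (H).
Of the listed options, only arginine belongs to this group.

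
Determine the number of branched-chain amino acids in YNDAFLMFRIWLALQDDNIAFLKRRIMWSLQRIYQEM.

Valine (V), leucine (L), and isoleucine (I) are the branched-chain amino acids.
Matching residues: L6, I10, L12, L14, I19, L22, I26, L30, I33.

9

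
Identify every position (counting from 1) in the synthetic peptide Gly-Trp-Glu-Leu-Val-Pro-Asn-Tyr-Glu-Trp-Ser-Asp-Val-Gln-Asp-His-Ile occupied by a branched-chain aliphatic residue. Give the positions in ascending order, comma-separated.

4, 5, 13, 17

The BCAAs are Val, Leu, and Ile — aliphatic side chains with a branch point.
Matching residues: Leu4, Val5, Val13, Ile17.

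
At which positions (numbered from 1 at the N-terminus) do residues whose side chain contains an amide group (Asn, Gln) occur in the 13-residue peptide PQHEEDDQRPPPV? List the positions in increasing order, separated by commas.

Matching residues: Q2, Q8.

2, 8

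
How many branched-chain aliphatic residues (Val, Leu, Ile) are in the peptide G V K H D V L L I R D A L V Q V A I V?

10

Matching residues: V2, V6, L7, L8, I9, L13, V14, V16, I18, V19.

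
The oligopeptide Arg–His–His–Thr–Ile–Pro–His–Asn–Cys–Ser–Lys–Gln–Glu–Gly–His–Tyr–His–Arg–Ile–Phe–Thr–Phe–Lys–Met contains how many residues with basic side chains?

The basic amino acids are Lys (K), Arg (R), and His (H).
Matching residues: Arg1, His2, His3, His7, Lys11, His15, His17, Arg18, Lys23.

9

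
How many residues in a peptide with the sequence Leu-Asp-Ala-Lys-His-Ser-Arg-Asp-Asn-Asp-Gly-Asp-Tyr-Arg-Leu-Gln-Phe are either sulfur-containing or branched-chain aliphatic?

2

Sulfur-containing: C, M. Branched-chain aliphatic: I, L, V.
Sulfur-containing residues here: none (0).
Branched-chain aliphatic residues here: Leu1, Leu15 (2).
The two groups share no amino acid, so total = 0 + 2 = 2.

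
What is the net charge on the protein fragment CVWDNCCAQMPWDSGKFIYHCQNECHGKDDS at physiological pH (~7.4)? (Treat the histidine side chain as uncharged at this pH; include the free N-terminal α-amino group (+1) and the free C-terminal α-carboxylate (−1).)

Near pH 7.4, K and R contribute +1 each, D and E contribute −1 each, and every other side chain (His included, as stated) is uncharged.
Positive (K, R): K16, K28 → +2.
Negative (D, E): D4, D13, E24, D29, D30 → −5.
The N-terminus (+1) and C-terminus (−1) cancel.
Net charge = (+2) + (−5) = −3.

-3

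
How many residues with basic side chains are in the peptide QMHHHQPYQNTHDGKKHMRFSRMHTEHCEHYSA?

K, R, and H are the three residues with basic side chains (ε-amine, guanidinium, and imidazole respectively).
Matching residues: H3, H4, H5, H12, K15, K16, H17, R19, R22, H24, H27, H30.

12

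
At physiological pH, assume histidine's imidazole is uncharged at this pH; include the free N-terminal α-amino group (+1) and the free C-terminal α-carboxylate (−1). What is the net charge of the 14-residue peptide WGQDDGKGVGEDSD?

At pH ~7.4 the Lys and Arg side chains are protonated (+1), the Asp and Glu side chains are deprotonated (−1), and with His taken as neutral all other side chains carry no charge.
Positive (K, R): K7 → +1.
Negative (D, E): D4, D5, E11, D12, D14 → −5.
The N-terminus (+1) and C-terminus (−1) cancel.
Net charge = (+1) + (−5) = −4.

-4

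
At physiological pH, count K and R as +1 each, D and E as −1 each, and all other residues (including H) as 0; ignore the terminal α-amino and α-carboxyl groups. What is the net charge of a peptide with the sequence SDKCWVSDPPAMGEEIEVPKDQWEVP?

Positive (K, R): K3, K20 → +2.
Negative (D, E): D2, D8, E14, E15, E17, D21, E24 → −7.
Net charge = (+2) + (−7) = −5.

-5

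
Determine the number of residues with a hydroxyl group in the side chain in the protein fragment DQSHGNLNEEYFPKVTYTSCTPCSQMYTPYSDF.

12

The –OH-bearing residues are Ser, Thr (aliphatic alcohols), and Tyr (phenol).
Matching residues: S3, Y11, T16, Y17, T18, S19, T21, S24, Y27, T28, Y30, S31.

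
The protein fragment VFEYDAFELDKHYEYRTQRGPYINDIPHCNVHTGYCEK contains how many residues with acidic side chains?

7

Only D (aspartate) and E (glutamate) carry a side-chain carboxylic acid.
Matching residues: E3, D5, E8, D10, E14, D25, E37.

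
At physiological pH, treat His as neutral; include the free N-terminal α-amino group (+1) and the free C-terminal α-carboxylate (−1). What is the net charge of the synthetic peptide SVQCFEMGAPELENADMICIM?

-4

Near pH 7.4, K and R contribute +1 each, D and E contribute −1 each, and every other side chain (His included, as stated) is uncharged.
Positive (K, R): none → +0.
Negative (D, E): E6, E11, E13, D16 → −4.
The N-terminus (+1) and C-terminus (−1) cancel.
Net charge = (+0) + (−4) = −4.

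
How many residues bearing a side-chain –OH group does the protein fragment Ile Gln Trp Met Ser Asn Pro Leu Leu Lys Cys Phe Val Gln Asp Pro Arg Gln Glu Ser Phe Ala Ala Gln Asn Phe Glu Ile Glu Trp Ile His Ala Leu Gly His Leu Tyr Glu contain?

S, T, and Y are the three residues with a side-chain hydroxyl.
Matching residues: Ser5, Ser20, Tyr38.

3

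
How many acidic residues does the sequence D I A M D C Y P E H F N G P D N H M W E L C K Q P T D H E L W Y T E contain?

8

Aspartate (D) and glutamate (E) have carboxylic-acid side chains and are the acidic amino acids.
Matching residues: D1, D5, E9, D15, E20, D27, E29, E34.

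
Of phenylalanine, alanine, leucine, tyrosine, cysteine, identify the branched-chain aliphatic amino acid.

leucine

The BCAAs are Val, Leu, and Ile — aliphatic side chains with a branch point.
Of the listed options, only leucine belongs to this group.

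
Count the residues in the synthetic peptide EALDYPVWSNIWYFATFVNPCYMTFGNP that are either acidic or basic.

Acidic: D, E. Basic: H, K, R.
Acidic residues here: E1, D4 (2).
Basic residues here: none (0).
The two groups share no amino acid, so total = 2 + 0 = 2.

2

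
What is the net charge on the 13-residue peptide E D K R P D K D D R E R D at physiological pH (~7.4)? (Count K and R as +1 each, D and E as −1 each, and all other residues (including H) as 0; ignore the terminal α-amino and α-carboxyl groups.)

-2

Positive (K, R): K3, R4, K7, R10, R12 → +5.
Negative (D, E): E1, D2, D6, D8, D9, E11, D13 → −7.
Net charge = (+5) + (−7) = −2.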